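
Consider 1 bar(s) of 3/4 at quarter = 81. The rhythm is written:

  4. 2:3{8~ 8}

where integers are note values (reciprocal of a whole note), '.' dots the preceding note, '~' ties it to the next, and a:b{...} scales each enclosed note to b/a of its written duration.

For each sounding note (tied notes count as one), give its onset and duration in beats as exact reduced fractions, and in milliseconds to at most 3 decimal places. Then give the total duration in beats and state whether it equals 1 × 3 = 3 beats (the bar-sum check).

1) 0.0ms=0b +1111.111ms=3/2b
2) 1111.111ms=3/2b +1111.111ms=3/2b
Σ=3b of 3 (81bpm 3/4) — PASS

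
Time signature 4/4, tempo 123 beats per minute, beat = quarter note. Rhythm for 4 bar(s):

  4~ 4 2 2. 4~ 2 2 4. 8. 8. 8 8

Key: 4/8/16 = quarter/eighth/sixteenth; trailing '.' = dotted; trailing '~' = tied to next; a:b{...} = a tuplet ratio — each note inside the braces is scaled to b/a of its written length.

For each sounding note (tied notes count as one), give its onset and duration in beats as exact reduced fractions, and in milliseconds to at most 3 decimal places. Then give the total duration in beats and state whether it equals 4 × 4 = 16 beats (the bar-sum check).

1) 0.0ms=0b +975.61ms=2b
2) 975.61ms=2b +975.61ms=2b
3) 1951.22ms=4b +1463.415ms=3b
4) 3414.634ms=7b +1463.415ms=3b
5) 4878.049ms=10b +975.61ms=2b
6) 5853.659ms=12b +731.707ms=3/2b
7) 6585.366ms=27/2b +365.854ms=3/4b
8) 6951.22ms=57/4b +365.854ms=3/4b
9) 7317.073ms=15b +243.902ms=1/2b
10) 7560.976ms=31/2b +243.902ms=1/2b
Σ=16b of 16 (123bpm 4/4) — PASS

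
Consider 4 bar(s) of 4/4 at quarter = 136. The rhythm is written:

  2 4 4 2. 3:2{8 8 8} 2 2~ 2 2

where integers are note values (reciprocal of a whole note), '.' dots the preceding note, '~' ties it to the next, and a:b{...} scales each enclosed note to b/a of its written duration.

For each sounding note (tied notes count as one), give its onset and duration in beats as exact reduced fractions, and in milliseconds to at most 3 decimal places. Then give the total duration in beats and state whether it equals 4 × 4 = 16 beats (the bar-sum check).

1) 0.0ms=0b +882.353ms=2b
2) 882.353ms=2b +441.176ms=1b
3) 1323.529ms=3b +441.176ms=1b
4) 1764.706ms=4b +1323.529ms=3b
5) 3088.235ms=7b +147.059ms=1/3b
6) 3235.294ms=22/3b +147.059ms=1/3b
7) 3382.353ms=23/3b +147.059ms=1/3b
8) 3529.412ms=8b +882.353ms=2b
9) 4411.765ms=10b +1764.706ms=4b
10) 6176.471ms=14b +882.353ms=2b
Σ=16b of 16 (136bpm 4/4) — PASS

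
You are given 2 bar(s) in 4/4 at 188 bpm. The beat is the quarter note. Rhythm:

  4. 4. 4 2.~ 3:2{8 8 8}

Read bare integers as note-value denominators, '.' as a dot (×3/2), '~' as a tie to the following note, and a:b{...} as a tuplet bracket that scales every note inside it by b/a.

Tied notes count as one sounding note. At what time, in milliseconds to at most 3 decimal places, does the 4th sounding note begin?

1. 0.0ms @ 0 + 478.723ms (3/2)
2. 478.723ms @ 3/2 + 478.723ms (3/2)
3. 957.447ms @ 3 + 319.149ms (1)
4. 1276.596ms @ 4 + 1063.83ms (10/3)
5. 2340.426ms @ 22/3 + 106.383ms (1/3)
6. 2446.809ms @ 23/3 + 106.383ms (1/3)

note 4 onset = 4b = 1276.596ms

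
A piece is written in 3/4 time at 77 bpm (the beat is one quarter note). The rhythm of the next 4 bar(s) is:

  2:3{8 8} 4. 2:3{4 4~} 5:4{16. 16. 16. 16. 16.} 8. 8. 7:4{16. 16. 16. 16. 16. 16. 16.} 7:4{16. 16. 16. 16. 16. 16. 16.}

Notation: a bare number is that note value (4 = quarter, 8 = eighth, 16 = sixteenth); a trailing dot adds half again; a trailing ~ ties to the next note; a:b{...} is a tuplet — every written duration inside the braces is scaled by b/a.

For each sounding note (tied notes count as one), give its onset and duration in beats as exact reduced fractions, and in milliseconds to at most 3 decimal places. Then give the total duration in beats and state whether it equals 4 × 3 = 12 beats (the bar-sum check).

1) 0.0ms=0b +584.416ms=3/4b
2) 584.416ms=3/4b +584.416ms=3/4b
3) 1168.831ms=3/2b +1168.831ms=3/2b
4) 2337.662ms=3b +1168.831ms=3/2b
5) 3506.494ms=9/2b +1402.597ms=9/5b
6) 4909.091ms=63/10b +233.766ms=3/10b
7) 5142.857ms=33/5b +233.766ms=3/10b
8) 5376.623ms=69/10b +233.766ms=3/10b
9) 5610.39ms=36/5b +233.766ms=3/10b
10) 5844.156ms=15/2b +584.416ms=3/4b
11) 6428.571ms=33/4b +584.416ms=3/4b
12) 7012.987ms=9b +166.976ms=3/14b
13) 7179.963ms=129/14b +166.976ms=3/14b
14) 7346.939ms=66/7b +166.976ms=3/14b
15) 7513.915ms=135/14b +166.976ms=3/14b
16) 7680.891ms=69/7b +166.976ms=3/14b
17) 7847.866ms=141/14b +166.976ms=3/14b
18) 8014.842ms=72/7b +166.976ms=3/14b
19) 8181.818ms=21/2b +166.976ms=3/14b
20) 8348.794ms=75/7b +166.976ms=3/14b
21) 8515.77ms=153/14b +166.976ms=3/14b
22) 8682.746ms=78/7b +166.976ms=3/14b
23) 8849.722ms=159/14b +166.976ms=3/14b
24) 9016.698ms=81/7b +166.976ms=3/14b
25) 9183.673ms=165/14b +166.976ms=3/14b
Σ=12b of 12 (77bpm 3/4) — PASS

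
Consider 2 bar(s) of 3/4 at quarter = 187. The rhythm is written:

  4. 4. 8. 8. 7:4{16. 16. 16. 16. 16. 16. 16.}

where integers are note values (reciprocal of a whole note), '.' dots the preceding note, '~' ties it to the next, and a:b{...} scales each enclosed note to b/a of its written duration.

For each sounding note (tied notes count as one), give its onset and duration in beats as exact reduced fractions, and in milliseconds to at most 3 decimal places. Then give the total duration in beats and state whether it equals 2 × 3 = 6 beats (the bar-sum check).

1) 0.0ms=0b +481.283ms=3/2b
2) 481.283ms=3/2b +481.283ms=3/2b
3) 962.567ms=3b +240.642ms=3/4b
4) 1203.209ms=15/4b +240.642ms=3/4b
5) 1443.85ms=9/2b +68.755ms=3/14b
6) 1512.605ms=33/7b +68.755ms=3/14b
7) 1581.36ms=69/14b +68.755ms=3/14b
8) 1650.115ms=36/7b +68.755ms=3/14b
9) 1718.869ms=75/14b +68.755ms=3/14b
10) 1787.624ms=39/7b +68.755ms=3/14b
11) 1856.379ms=81/14b +68.755ms=3/14b
Σ=6b of 6 (187bpm 3/4) — PASS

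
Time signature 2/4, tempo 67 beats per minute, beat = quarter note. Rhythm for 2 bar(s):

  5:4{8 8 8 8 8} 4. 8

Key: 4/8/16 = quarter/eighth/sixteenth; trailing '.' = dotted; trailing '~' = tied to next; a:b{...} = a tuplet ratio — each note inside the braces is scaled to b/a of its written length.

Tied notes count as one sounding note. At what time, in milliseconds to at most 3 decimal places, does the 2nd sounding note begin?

note 2 onset = 2/5b = 358.209ms

1. 0.0ms @ 0 + 358.209ms (2/5)
2. 358.209ms @ 2/5 + 358.209ms (2/5)
3. 716.418ms @ 4/5 + 358.209ms (2/5)
4. 1074.627ms @ 6/5 + 358.209ms (2/5)
5. 1432.836ms @ 8/5 + 358.209ms (2/5)
6. 1791.045ms @ 2 + 1343.284ms (3/2)
7. 3134.328ms @ 7/2 + 447.761ms (1/2)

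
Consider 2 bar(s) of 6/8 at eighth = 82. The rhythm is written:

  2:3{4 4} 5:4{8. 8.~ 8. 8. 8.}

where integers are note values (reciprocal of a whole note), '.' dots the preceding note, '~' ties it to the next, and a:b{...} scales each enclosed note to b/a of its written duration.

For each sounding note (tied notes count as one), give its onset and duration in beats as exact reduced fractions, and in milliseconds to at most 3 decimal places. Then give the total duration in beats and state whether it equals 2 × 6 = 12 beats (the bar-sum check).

1) 0.0ms=0b +2195.122ms=3b
2) 2195.122ms=3b +2195.122ms=3b
3) 4390.244ms=6b +878.049ms=6/5b
4) 5268.293ms=36/5b +1756.098ms=12/5b
5) 7024.39ms=48/5b +878.049ms=6/5b
6) 7902.439ms=54/5b +878.049ms=6/5b
Σ=12b of 12 (82bpm 6/8) — PASS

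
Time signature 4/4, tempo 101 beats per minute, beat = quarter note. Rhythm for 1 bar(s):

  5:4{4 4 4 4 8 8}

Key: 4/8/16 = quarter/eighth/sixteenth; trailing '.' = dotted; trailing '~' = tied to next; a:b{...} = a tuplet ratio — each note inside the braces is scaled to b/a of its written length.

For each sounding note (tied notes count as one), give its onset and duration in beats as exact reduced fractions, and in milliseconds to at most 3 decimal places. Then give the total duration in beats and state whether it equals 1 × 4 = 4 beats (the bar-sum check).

1) 0.0ms=0b +475.248ms=4/5b
2) 475.248ms=4/5b +475.248ms=4/5b
3) 950.495ms=8/5b +475.248ms=4/5b
4) 1425.743ms=12/5b +475.248ms=4/5b
5) 1900.99ms=16/5b +237.624ms=2/5b
6) 2138.614ms=18/5b +237.624ms=2/5b
Σ=4b of 4 (101bpm 4/4) — PASS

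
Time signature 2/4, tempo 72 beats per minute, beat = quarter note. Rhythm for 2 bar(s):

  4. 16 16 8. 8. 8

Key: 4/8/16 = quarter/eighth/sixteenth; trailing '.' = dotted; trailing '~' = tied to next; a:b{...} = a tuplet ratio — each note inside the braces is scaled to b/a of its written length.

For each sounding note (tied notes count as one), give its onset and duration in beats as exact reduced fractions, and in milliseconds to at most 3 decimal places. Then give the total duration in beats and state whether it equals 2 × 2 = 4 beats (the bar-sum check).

1) 0.0ms=0b +1250.0ms=3/2b
2) 1250.0ms=3/2b +208.333ms=1/4b
3) 1458.333ms=7/4b +208.333ms=1/4b
4) 1666.667ms=2b +625.0ms=3/4b
5) 2291.667ms=11/4b +625.0ms=3/4b
6) 2916.667ms=7/2b +416.667ms=1/2b
Σ=4b of 4 (72bpm 2/4) — PASS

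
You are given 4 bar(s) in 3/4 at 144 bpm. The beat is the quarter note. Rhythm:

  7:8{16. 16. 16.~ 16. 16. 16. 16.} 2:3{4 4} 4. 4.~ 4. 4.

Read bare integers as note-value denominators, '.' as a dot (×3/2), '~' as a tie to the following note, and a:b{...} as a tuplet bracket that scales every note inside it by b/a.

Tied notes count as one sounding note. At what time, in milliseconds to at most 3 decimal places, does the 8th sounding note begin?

note 8 onset = 9/2b = 1875.0ms

1. 0.0ms @ 0 + 178.571ms (3/7)
2. 178.571ms @ 3/7 + 178.571ms (3/7)
3. 357.143ms @ 6/7 + 357.143ms (6/7)
4. 714.286ms @ 12/7 + 178.571ms (3/7)
5. 892.857ms @ 15/7 + 178.571ms (3/7)
6. 1071.429ms @ 18/7 + 178.571ms (3/7)
7. 1250.0ms @ 3 + 625.0ms (3/2)
8. 1875.0ms @ 9/2 + 625.0ms (3/2)
9. 2500.0ms @ 6 + 625.0ms (3/2)
10. 3125.0ms @ 15/2 + 1250.0ms (3)
11. 4375.0ms @ 21/2 + 625.0ms (3/2)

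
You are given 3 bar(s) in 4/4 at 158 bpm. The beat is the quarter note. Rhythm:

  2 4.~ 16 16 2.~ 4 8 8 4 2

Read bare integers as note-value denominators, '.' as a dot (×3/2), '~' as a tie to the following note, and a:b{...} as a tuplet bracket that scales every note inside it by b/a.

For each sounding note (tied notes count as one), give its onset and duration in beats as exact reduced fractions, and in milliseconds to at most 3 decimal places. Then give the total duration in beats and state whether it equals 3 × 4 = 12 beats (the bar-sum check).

1) 0.0ms=0b +759.494ms=2b
2) 759.494ms=2b +664.557ms=7/4b
3) 1424.051ms=15/4b +94.937ms=1/4b
4) 1518.987ms=4b +1518.987ms=4b
5) 3037.975ms=8b +189.873ms=1/2b
6) 3227.848ms=17/2b +189.873ms=1/2b
7) 3417.722ms=9b +379.747ms=1b
8) 3797.468ms=10b +759.494ms=2b
Σ=12b of 12 (158bpm 4/4) — PASS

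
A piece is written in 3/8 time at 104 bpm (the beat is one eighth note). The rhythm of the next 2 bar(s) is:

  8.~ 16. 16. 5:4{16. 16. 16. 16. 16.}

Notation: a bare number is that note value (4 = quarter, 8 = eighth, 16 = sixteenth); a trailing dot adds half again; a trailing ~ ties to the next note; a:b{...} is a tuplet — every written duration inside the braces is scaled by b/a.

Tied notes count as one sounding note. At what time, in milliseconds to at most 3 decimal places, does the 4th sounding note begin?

1. 0.0ms @ 0 + 1298.077ms (9/4)
2. 1298.077ms @ 9/4 + 432.692ms (3/4)
3. 1730.769ms @ 3 + 346.154ms (3/5)
4. 2076.923ms @ 18/5 + 346.154ms (3/5)
5. 2423.077ms @ 21/5 + 346.154ms (3/5)
6. 2769.231ms @ 24/5 + 346.154ms (3/5)
7. 3115.385ms @ 27/5 + 346.154ms (3/5)

note 4 onset = 18/5b = 2076.923ms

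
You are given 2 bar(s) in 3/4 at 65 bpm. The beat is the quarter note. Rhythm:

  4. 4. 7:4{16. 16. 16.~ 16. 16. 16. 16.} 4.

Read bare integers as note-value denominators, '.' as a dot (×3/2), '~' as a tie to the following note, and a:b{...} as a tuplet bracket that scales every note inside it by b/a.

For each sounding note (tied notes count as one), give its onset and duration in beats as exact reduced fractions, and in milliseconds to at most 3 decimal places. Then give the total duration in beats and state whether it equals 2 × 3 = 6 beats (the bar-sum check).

1) 0.0ms=0b +1384.615ms=3/2b
2) 1384.615ms=3/2b +1384.615ms=3/2b
3) 2769.231ms=3b +197.802ms=3/14b
4) 2967.033ms=45/14b +197.802ms=3/14b
5) 3164.835ms=24/7b +395.604ms=3/7b
6) 3560.44ms=27/7b +197.802ms=3/14b
7) 3758.242ms=57/14b +197.802ms=3/14b
8) 3956.044ms=30/7b +197.802ms=3/14b
9) 4153.846ms=9/2b +1384.615ms=3/2b
Σ=6b of 6 (65bpm 3/4) — PASS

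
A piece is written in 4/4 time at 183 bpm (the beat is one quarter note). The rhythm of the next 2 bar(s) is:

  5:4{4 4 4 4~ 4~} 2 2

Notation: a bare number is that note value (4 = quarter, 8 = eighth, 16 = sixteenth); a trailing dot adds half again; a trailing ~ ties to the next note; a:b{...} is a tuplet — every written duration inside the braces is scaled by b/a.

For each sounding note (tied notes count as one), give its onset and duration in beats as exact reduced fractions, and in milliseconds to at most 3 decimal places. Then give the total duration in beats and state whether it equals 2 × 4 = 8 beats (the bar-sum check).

1) 0.0ms=0b +262.295ms=4/5b
2) 262.295ms=4/5b +262.295ms=4/5b
3) 524.59ms=8/5b +262.295ms=4/5b
4) 786.885ms=12/5b +1180.328ms=18/5b
5) 1967.213ms=6b +655.738ms=2b
Σ=8b of 8 (183bpm 4/4) — PASS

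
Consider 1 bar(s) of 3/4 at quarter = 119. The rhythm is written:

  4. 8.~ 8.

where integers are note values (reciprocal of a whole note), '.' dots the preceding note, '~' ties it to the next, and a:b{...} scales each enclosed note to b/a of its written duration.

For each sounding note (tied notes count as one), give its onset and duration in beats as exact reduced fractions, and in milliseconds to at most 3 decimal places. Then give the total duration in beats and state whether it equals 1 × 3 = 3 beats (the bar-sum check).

1) 0.0ms=0b +756.303ms=3/2b
2) 756.303ms=3/2b +756.303ms=3/2b
Σ=3b of 3 (119bpm 3/4) — PASS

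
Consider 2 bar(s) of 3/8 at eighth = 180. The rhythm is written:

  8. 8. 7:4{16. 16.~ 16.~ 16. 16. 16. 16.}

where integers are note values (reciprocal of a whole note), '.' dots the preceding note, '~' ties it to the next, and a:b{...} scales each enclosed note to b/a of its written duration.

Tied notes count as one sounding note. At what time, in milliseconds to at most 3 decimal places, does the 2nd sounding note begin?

1. 0.0ms @ 0 + 500.0ms (3/2)
2. 500.0ms @ 3/2 + 500.0ms (3/2)
3. 1000.0ms @ 3 + 142.857ms (3/7)
4. 1142.857ms @ 24/7 + 428.571ms (9/7)
5. 1571.429ms @ 33/7 + 142.857ms (3/7)
6. 1714.286ms @ 36/7 + 142.857ms (3/7)
7. 1857.143ms @ 39/7 + 142.857ms (3/7)

note 2 onset = 3/2b = 500.0ms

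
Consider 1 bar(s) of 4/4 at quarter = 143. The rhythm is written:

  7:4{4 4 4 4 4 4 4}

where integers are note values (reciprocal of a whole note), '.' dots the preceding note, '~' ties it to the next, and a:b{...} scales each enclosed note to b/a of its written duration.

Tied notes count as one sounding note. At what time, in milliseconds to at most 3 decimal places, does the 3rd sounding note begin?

1. 0.0ms @ 0 + 239.76ms (4/7)
2. 239.76ms @ 4/7 + 239.76ms (4/7)
3. 479.52ms @ 8/7 + 239.76ms (4/7)
4. 719.281ms @ 12/7 + 239.76ms (4/7)
5. 959.041ms @ 16/7 + 239.76ms (4/7)
6. 1198.801ms @ 20/7 + 239.76ms (4/7)
7. 1438.561ms @ 24/7 + 239.76ms (4/7)

note 3 onset = 8/7b = 479.52ms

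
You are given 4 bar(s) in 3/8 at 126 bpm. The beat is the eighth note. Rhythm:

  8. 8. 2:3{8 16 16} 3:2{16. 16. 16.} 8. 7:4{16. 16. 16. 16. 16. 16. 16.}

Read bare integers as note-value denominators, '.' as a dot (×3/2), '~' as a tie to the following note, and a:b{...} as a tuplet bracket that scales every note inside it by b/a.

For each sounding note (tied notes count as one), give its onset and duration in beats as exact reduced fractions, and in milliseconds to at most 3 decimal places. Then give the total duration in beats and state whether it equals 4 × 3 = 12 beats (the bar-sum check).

1) 0.0ms=0b +714.286ms=3/2b
2) 714.286ms=3/2b +714.286ms=3/2b
3) 1428.571ms=3b +714.286ms=3/2b
4) 2142.857ms=9/2b +357.143ms=3/4b
5) 2500.0ms=21/4b +357.143ms=3/4b
6) 2857.143ms=6b +238.095ms=1/2b
7) 3095.238ms=13/2b +238.095ms=1/2b
8) 3333.333ms=7b +238.095ms=1/2b
9) 3571.429ms=15/2b +714.286ms=3/2b
10) 4285.714ms=9b +204.082ms=3/7b
11) 4489.796ms=66/7b +204.082ms=3/7b
12) 4693.878ms=69/7b +204.082ms=3/7b
13) 4897.959ms=72/7b +204.082ms=3/7b
14) 5102.041ms=75/7b +204.082ms=3/7b
15) 5306.122ms=78/7b +204.082ms=3/7b
16) 5510.204ms=81/7b +204.082ms=3/7b
Σ=12b of 12 (126bpm 3/8) — PASS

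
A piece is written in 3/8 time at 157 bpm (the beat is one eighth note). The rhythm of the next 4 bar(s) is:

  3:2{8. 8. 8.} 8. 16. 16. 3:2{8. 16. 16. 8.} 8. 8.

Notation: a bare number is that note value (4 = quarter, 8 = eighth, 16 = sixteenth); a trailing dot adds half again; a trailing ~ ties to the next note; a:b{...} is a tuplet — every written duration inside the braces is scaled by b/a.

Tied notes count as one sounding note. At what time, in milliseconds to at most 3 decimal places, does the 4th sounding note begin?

1. 0.0ms @ 0 + 382.166ms (1)
2. 382.166ms @ 1 + 382.166ms (1)
3. 764.331ms @ 2 + 382.166ms (1)
4. 1146.497ms @ 3 + 573.248ms (3/2)
5. 1719.745ms @ 9/2 + 286.624ms (3/4)
6. 2006.369ms @ 21/4 + 286.624ms (3/4)
7. 2292.994ms @ 6 + 382.166ms (1)
8. 2675.159ms @ 7 + 191.083ms (1/2)
9. 2866.242ms @ 15/2 + 191.083ms (1/2)
10. 3057.325ms @ 8 + 382.166ms (1)
11. 3439.49ms @ 9 + 573.248ms (3/2)
12. 4012.739ms @ 21/2 + 573.248ms (3/2)

note 4 onset = 3b = 1146.497ms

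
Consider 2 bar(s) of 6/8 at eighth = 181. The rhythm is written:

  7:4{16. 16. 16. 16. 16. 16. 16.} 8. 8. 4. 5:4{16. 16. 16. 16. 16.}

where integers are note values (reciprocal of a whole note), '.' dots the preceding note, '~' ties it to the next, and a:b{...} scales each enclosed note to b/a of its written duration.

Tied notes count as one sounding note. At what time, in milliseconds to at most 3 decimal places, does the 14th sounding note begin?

1. 0.0ms @ 0 + 142.068ms (3/7)
2. 142.068ms @ 3/7 + 142.068ms (3/7)
3. 284.136ms @ 6/7 + 142.068ms (3/7)
4. 426.204ms @ 9/7 + 142.068ms (3/7)
5. 568.272ms @ 12/7 + 142.068ms (3/7)
6. 710.339ms @ 15/7 + 142.068ms (3/7)
7. 852.407ms @ 18/7 + 142.068ms (3/7)
8. 994.475ms @ 3 + 497.238ms (3/2)
9. 1491.713ms @ 9/2 + 497.238ms (3/2)
10. 1988.95ms @ 6 + 994.475ms (3)
11. 2983.425ms @ 9 + 198.895ms (3/5)
12. 3182.32ms @ 48/5 + 198.895ms (3/5)
13. 3381.215ms @ 51/5 + 198.895ms (3/5)
14. 3580.11ms @ 54/5 + 198.895ms (3/5)
15. 3779.006ms @ 57/5 + 198.895ms (3/5)

note 14 onset = 54/5b = 3580.11ms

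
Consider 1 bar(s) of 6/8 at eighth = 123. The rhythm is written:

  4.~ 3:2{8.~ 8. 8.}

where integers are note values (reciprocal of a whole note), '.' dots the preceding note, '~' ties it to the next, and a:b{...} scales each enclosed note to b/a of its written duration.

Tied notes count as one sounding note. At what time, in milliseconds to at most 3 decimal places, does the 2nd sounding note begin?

note 2 onset = 5b = 2439.024ms

1. 0.0ms @ 0 + 2439.024ms (5)
2. 2439.024ms @ 5 + 487.805ms (1)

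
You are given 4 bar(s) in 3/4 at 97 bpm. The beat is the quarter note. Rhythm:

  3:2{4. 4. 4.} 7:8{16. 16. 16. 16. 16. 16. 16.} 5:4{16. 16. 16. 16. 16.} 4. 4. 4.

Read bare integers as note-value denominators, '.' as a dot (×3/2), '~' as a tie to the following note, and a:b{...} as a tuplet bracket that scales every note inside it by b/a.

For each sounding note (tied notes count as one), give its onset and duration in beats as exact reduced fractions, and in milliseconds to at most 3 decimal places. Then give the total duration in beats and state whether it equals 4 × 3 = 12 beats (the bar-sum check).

1) 0.0ms=0b +618.557ms=1b
2) 618.557ms=1b +618.557ms=1b
3) 1237.113ms=2b +618.557ms=1b
4) 1855.67ms=3b +265.096ms=3/7b
5) 2120.766ms=24/7b +265.096ms=3/7b
6) 2385.862ms=27/7b +265.096ms=3/7b
7) 2650.957ms=30/7b +265.096ms=3/7b
8) 2916.053ms=33/7b +265.096ms=3/7b
9) 3181.149ms=36/7b +265.096ms=3/7b
10) 3446.244ms=39/7b +265.096ms=3/7b
11) 3711.34ms=6b +185.567ms=3/10b
12) 3896.907ms=63/10b +185.567ms=3/10b
13) 4082.474ms=33/5b +185.567ms=3/10b
14) 4268.041ms=69/10b +185.567ms=3/10b
15) 4453.608ms=36/5b +185.567ms=3/10b
16) 4639.175ms=15/2b +927.835ms=3/2b
17) 5567.01ms=9b +927.835ms=3/2b
18) 6494.845ms=21/2b +927.835ms=3/2b
Σ=12b of 12 (97bpm 3/4) — PASS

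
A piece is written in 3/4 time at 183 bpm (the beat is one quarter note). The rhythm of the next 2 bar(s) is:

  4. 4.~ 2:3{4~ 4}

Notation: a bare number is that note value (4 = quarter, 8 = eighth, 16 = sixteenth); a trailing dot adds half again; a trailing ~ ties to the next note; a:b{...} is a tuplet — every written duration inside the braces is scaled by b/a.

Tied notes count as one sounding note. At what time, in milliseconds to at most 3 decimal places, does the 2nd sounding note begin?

1. 0.0ms @ 0 + 491.803ms (3/2)
2. 491.803ms @ 3/2 + 1475.41ms (9/2)

note 2 onset = 3/2b = 491.803ms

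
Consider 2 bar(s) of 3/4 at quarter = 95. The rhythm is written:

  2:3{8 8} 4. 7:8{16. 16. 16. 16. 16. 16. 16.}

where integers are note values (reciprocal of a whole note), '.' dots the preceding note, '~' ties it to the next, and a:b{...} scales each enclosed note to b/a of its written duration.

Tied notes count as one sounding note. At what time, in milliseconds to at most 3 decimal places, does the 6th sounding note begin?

1. 0.0ms @ 0 + 473.684ms (3/4)
2. 473.684ms @ 3/4 + 473.684ms (3/4)
3. 947.368ms @ 3/2 + 947.368ms (3/2)
4. 1894.737ms @ 3 + 270.677ms (3/7)
5. 2165.414ms @ 24/7 + 270.677ms (3/7)
6. 2436.09ms @ 27/7 + 270.677ms (3/7)
7. 2706.767ms @ 30/7 + 270.677ms (3/7)
8. 2977.444ms @ 33/7 + 270.677ms (3/7)
9. 3248.12ms @ 36/7 + 270.677ms (3/7)
10. 3518.797ms @ 39/7 + 270.677ms (3/7)

note 6 onset = 27/7b = 2436.09ms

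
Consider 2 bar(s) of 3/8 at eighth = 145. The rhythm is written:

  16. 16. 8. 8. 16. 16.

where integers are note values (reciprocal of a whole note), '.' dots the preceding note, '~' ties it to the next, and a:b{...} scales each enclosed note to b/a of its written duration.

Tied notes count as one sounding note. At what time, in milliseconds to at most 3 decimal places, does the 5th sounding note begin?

1. 0.0ms @ 0 + 310.345ms (3/4)
2. 310.345ms @ 3/4 + 310.345ms (3/4)
3. 620.69ms @ 3/2 + 620.69ms (3/2)
4. 1241.379ms @ 3 + 620.69ms (3/2)
5. 1862.069ms @ 9/2 + 310.345ms (3/4)
6. 2172.414ms @ 21/4 + 310.345ms (3/4)

note 5 onset = 9/2b = 1862.069ms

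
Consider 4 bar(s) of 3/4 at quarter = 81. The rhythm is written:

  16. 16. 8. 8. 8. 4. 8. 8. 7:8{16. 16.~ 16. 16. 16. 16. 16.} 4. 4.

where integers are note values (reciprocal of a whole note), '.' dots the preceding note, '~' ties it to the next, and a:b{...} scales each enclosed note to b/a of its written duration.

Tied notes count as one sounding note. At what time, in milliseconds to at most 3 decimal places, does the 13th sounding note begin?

1. 0.0ms @ 0 + 277.778ms (3/8)
2. 277.778ms @ 3/8 + 277.778ms (3/8)
3. 555.556ms @ 3/4 + 555.556ms (3/4)
4. 1111.111ms @ 3/2 + 555.556ms (3/4)
5. 1666.667ms @ 9/4 + 555.556ms (3/4)
6. 2222.222ms @ 3 + 1111.111ms (3/2)
7. 3333.333ms @ 9/2 + 555.556ms (3/4)
8. 3888.889ms @ 21/4 + 555.556ms (3/4)
9. 4444.444ms @ 6 + 317.46ms (3/7)
10. 4761.905ms @ 45/7 + 634.921ms (6/7)
11. 5396.825ms @ 51/7 + 317.46ms (3/7)
12. 5714.286ms @ 54/7 + 317.46ms (3/7)
13. 6031.746ms @ 57/7 + 317.46ms (3/7)
14. 6349.206ms @ 60/7 + 317.46ms (3/7)
15. 6666.667ms @ 9 + 1111.111ms (3/2)
16. 7777.778ms @ 21/2 + 1111.111ms (3/2)

note 13 onset = 57/7b = 6031.746ms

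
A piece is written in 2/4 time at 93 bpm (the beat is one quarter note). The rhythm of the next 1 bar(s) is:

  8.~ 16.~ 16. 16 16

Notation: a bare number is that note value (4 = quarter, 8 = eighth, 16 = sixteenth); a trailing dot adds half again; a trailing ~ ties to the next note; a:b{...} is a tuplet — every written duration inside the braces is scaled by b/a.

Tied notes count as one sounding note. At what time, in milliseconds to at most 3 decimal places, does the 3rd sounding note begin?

note 3 onset = 7/4b = 1129.032ms

1. 0.0ms @ 0 + 967.742ms (3/2)
2. 967.742ms @ 3/2 + 161.29ms (1/4)
3. 1129.032ms @ 7/4 + 161.29ms (1/4)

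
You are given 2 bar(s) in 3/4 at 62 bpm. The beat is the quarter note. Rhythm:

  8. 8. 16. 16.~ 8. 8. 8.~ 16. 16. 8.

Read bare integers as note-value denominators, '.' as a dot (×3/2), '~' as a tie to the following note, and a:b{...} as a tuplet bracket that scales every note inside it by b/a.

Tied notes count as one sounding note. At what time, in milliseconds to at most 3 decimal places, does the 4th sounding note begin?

1. 0.0ms @ 0 + 725.806ms (3/4)
2. 725.806ms @ 3/4 + 725.806ms (3/4)
3. 1451.613ms @ 3/2 + 362.903ms (3/8)
4. 1814.516ms @ 15/8 + 1088.71ms (9/8)
5. 2903.226ms @ 3 + 725.806ms (3/4)
6. 3629.032ms @ 15/4 + 1088.71ms (9/8)
7. 4717.742ms @ 39/8 + 362.903ms (3/8)
8. 5080.645ms @ 21/4 + 725.806ms (3/4)

note 4 onset = 15/8b = 1814.516ms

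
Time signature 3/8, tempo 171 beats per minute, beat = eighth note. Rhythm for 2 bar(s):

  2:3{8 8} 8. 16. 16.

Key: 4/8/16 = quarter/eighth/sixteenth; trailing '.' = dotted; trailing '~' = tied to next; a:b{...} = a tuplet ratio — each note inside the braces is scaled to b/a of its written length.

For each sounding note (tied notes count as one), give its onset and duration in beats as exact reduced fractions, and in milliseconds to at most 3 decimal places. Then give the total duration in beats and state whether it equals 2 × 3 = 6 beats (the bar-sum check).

1) 0.0ms=0b +526.316ms=3/2b
2) 526.316ms=3/2b +526.316ms=3/2b
3) 1052.632ms=3b +526.316ms=3/2b
4) 1578.947ms=9/2b +263.158ms=3/4b
5) 1842.105ms=21/4b +263.158ms=3/4b
Σ=6b of 6 (171bpm 3/8) — PASS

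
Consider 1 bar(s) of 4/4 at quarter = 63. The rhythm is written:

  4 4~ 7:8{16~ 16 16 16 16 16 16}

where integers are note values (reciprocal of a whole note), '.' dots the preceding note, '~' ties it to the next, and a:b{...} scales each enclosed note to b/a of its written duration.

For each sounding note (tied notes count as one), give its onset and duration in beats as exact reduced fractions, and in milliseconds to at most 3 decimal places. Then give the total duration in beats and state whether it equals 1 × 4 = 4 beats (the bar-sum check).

1) 0.0ms=0b +952.381ms=1b
2) 952.381ms=1b +1496.599ms=11/7b
3) 2448.98ms=18/7b +272.109ms=2/7b
4) 2721.088ms=20/7b +272.109ms=2/7b
5) 2993.197ms=22/7b +272.109ms=2/7b
6) 3265.306ms=24/7b +272.109ms=2/7b
7) 3537.415ms=26/7b +272.109ms=2/7b
Σ=4b of 4 (63bpm 4/4) — PASS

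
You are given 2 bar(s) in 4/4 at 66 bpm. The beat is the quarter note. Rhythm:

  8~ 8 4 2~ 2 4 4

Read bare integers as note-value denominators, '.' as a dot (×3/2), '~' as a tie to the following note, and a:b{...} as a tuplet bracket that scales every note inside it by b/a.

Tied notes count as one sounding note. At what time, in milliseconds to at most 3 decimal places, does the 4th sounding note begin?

note 4 onset = 6b = 5454.545ms

1. 0.0ms @ 0 + 909.091ms (1)
2. 909.091ms @ 1 + 909.091ms (1)
3. 1818.182ms @ 2 + 3636.364ms (4)
4. 5454.545ms @ 6 + 909.091ms (1)
5. 6363.636ms @ 7 + 909.091ms (1)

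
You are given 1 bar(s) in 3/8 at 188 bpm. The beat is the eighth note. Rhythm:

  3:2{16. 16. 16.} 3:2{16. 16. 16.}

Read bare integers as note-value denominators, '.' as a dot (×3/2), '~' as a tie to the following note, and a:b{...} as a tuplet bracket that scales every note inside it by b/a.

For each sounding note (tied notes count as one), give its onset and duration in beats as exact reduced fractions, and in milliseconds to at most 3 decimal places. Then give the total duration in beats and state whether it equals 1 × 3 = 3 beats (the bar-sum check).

1) 0.0ms=0b +159.574ms=1/2b
2) 159.574ms=1/2b +159.574ms=1/2b
3) 319.149ms=1b +159.574ms=1/2b
4) 478.723ms=3/2b +159.574ms=1/2b
5) 638.298ms=2b +159.574ms=1/2b
6) 797.872ms=5/2b +159.574ms=1/2b
Σ=3b of 3 (188bpm 3/8) — PASS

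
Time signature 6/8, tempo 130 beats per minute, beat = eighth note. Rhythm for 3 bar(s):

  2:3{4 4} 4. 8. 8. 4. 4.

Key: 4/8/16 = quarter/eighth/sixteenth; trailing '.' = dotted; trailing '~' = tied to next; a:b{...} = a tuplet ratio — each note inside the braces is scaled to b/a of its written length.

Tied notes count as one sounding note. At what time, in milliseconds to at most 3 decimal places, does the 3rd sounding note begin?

note 3 onset = 6b = 2769.231ms

1. 0.0ms @ 0 + 1384.615ms (3)
2. 1384.615ms @ 3 + 1384.615ms (3)
3. 2769.231ms @ 6 + 1384.615ms (3)
4. 4153.846ms @ 9 + 692.308ms (3/2)
5. 4846.154ms @ 21/2 + 692.308ms (3/2)
6. 5538.462ms @ 12 + 1384.615ms (3)
7. 6923.077ms @ 15 + 1384.615ms (3)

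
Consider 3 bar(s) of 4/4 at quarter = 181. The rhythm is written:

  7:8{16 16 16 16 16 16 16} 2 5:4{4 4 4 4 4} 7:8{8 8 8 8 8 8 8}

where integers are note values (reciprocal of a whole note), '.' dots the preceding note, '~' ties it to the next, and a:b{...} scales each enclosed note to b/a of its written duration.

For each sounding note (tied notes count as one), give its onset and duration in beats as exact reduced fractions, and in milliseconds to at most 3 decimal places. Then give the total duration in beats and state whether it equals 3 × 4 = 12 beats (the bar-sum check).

1) 0.0ms=0b +94.712ms=2/7b
2) 94.712ms=2/7b +94.712ms=2/7b
3) 189.424ms=4/7b +94.712ms=2/7b
4) 284.136ms=6/7b +94.712ms=2/7b
5) 378.848ms=8/7b +94.712ms=2/7b
6) 473.56ms=10/7b +94.712ms=2/7b
7) 568.272ms=12/7b +94.712ms=2/7b
8) 662.983ms=2b +662.983ms=2b
9) 1325.967ms=4b +265.193ms=4/5b
10) 1591.16ms=24/5b +265.193ms=4/5b
11) 1856.354ms=28/5b +265.193ms=4/5b
12) 2121.547ms=32/5b +265.193ms=4/5b
13) 2386.74ms=36/5b +265.193ms=4/5b
14) 2651.934ms=8b +189.424ms=4/7b
15) 2841.358ms=60/7b +189.424ms=4/7b
16) 3030.781ms=64/7b +189.424ms=4/7b
17) 3220.205ms=68/7b +189.424ms=4/7b
18) 3409.629ms=72/7b +189.424ms=4/7b
19) 3599.053ms=76/7b +189.424ms=4/7b
20) 3788.477ms=80/7b +189.424ms=4/7b
Σ=12b of 12 (181bpm 4/4) — PASS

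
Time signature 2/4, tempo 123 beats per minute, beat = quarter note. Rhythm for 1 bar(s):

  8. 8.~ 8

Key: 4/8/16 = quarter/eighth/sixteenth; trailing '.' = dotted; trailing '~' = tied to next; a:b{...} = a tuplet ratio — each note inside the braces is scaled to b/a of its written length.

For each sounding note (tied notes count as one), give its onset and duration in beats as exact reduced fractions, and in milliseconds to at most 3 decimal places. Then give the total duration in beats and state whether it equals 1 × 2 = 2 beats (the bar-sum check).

1) 0.0ms=0b +365.854ms=3/4b
2) 365.854ms=3/4b +609.756ms=5/4b
Σ=2b of 2 (123bpm 2/4) — PASS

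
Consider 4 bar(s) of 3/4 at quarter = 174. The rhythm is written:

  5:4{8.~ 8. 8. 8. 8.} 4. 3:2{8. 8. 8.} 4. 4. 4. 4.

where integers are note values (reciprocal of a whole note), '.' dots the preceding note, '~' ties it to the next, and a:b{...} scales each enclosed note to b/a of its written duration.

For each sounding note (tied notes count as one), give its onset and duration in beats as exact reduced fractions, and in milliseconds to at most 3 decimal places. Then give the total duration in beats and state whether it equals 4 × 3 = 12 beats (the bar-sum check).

1) 0.0ms=0b +413.793ms=6/5b
2) 413.793ms=6/5b +206.897ms=3/5b
3) 620.69ms=9/5b +206.897ms=3/5b
4) 827.586ms=12/5b +206.897ms=3/5b
5) 1034.483ms=3b +517.241ms=3/2b
6) 1551.724ms=9/2b +172.414ms=1/2b
7) 1724.138ms=5b +172.414ms=1/2b
8) 1896.552ms=11/2b +172.414ms=1/2b
9) 2068.966ms=6b +517.241ms=3/2b
10) 2586.207ms=15/2b +517.241ms=3/2b
11) 3103.448ms=9b +517.241ms=3/2b
12) 3620.69ms=21/2b +517.241ms=3/2b
Σ=12b of 12 (174bpm 3/4) — PASS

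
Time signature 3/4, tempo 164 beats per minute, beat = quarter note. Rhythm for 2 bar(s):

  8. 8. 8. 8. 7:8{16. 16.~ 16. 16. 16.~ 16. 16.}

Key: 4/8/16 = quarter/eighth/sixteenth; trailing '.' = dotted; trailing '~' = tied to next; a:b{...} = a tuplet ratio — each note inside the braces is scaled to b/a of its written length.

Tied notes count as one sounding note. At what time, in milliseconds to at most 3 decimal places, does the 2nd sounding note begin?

note 2 onset = 3/4b = 274.39ms

1. 0.0ms @ 0 + 274.39ms (3/4)
2. 274.39ms @ 3/4 + 274.39ms (3/4)
3. 548.78ms @ 3/2 + 274.39ms (3/4)
4. 823.171ms @ 9/4 + 274.39ms (3/4)
5. 1097.561ms @ 3 + 156.794ms (3/7)
6. 1254.355ms @ 24/7 + 313.589ms (6/7)
7. 1567.944ms @ 30/7 + 156.794ms (3/7)
8. 1724.739ms @ 33/7 + 313.589ms (6/7)
9. 2038.328ms @ 39/7 + 156.794ms (3/7)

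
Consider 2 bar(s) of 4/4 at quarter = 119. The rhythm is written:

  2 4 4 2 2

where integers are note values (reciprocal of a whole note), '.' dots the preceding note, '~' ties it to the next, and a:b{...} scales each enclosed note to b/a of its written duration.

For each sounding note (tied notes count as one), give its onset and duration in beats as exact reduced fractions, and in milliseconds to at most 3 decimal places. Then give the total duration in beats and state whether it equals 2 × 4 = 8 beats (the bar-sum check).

1) 0.0ms=0b +1008.403ms=2b
2) 1008.403ms=2b +504.202ms=1b
3) 1512.605ms=3b +504.202ms=1b
4) 2016.807ms=4b +1008.403ms=2b
5) 3025.21ms=6b +1008.403ms=2b
Σ=8b of 8 (119bpm 4/4) — PASS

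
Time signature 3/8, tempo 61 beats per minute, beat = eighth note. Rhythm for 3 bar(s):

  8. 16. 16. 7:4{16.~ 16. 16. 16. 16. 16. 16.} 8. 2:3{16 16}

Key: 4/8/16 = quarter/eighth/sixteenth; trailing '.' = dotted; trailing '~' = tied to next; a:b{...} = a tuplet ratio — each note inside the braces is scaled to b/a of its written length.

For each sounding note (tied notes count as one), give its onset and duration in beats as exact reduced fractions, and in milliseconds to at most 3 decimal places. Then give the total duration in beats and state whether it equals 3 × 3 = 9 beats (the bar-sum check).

1) 0.0ms=0b +1475.41ms=3/2b
2) 1475.41ms=3/2b +737.705ms=3/4b
3) 2213.115ms=9/4b +737.705ms=3/4b
4) 2950.82ms=3b +843.091ms=6/7b
5) 3793.911ms=27/7b +421.546ms=3/7b
6) 4215.457ms=30/7b +421.546ms=3/7b
7) 4637.002ms=33/7b +421.546ms=3/7b
8) 5058.548ms=36/7b +421.546ms=3/7b
9) 5480.094ms=39/7b +421.546ms=3/7b
10) 5901.639ms=6b +1475.41ms=3/2b
11) 7377.049ms=15/2b +737.705ms=3/4b
12) 8114.754ms=33/4b +737.705ms=3/4b
Σ=9b of 9 (61bpm 3/8) — PASS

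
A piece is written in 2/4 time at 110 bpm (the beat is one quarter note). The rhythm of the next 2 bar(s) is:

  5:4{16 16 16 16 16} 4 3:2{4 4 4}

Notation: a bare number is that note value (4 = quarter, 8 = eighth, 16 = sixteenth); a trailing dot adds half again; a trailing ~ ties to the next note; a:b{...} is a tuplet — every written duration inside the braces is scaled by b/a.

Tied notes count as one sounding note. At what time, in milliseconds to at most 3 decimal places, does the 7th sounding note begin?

1. 0.0ms @ 0 + 109.091ms (1/5)
2. 109.091ms @ 1/5 + 109.091ms (1/5)
3. 218.182ms @ 2/5 + 109.091ms (1/5)
4. 327.273ms @ 3/5 + 109.091ms (1/5)
5. 436.364ms @ 4/5 + 109.091ms (1/5)
6. 545.455ms @ 1 + 545.455ms (1)
7. 1090.909ms @ 2 + 363.636ms (2/3)
8. 1454.545ms @ 8/3 + 363.636ms (2/3)
9. 1818.182ms @ 10/3 + 363.636ms (2/3)

note 7 onset = 2b = 1090.909ms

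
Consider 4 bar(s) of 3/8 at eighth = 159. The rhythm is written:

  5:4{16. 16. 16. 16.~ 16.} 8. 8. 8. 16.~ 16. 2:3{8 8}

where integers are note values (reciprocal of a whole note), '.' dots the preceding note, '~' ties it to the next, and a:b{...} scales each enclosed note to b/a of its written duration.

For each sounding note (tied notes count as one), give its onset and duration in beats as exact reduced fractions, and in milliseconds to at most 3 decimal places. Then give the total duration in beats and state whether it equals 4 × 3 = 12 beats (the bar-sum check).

1) 0.0ms=0b +226.415ms=3/5b
2) 226.415ms=3/5b +226.415ms=3/5b
3) 452.83ms=6/5b +226.415ms=3/5b
4) 679.245ms=9/5b +452.83ms=6/5b
5) 1132.075ms=3b +566.038ms=3/2b
6) 1698.113ms=9/2b +566.038ms=3/2b
7) 2264.151ms=6b +566.038ms=3/2b
8) 2830.189ms=15/2b +566.038ms=3/2b
9) 3396.226ms=9b +566.038ms=3/2b
10) 3962.264ms=21/2b +566.038ms=3/2b
Σ=12b of 12 (159bpm 3/8) — PASS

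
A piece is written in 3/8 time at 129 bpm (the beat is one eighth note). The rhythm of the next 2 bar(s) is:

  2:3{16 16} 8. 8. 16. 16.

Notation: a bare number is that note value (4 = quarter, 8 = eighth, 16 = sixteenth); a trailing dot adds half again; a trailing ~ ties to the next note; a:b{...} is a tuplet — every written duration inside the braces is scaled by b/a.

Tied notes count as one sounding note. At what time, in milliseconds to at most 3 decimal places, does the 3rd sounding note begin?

1. 0.0ms @ 0 + 348.837ms (3/4)
2. 348.837ms @ 3/4 + 348.837ms (3/4)
3. 697.674ms @ 3/2 + 697.674ms (3/2)
4. 1395.349ms @ 3 + 697.674ms (3/2)
5. 2093.023ms @ 9/2 + 348.837ms (3/4)
6. 2441.86ms @ 21/4 + 348.837ms (3/4)

note 3 onset = 3/2b = 697.674ms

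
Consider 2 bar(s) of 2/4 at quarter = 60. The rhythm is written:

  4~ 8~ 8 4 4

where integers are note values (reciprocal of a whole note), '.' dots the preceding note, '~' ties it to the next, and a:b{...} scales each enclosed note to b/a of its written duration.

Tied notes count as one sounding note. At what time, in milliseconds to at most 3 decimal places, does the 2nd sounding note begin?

note 2 onset = 2b = 2000.0ms

1. 0.0ms @ 0 + 2000.0ms (2)
2. 2000.0ms @ 2 + 1000.0ms (1)
3. 3000.0ms @ 3 + 1000.0ms (1)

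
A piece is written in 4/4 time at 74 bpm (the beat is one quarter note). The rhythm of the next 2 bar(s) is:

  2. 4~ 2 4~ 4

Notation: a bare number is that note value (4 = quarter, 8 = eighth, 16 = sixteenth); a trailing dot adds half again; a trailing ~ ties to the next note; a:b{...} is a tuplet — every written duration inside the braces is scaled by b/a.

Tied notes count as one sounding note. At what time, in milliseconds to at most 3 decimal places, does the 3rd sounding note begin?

note 3 onset = 6b = 4864.865ms

1. 0.0ms @ 0 + 2432.432ms (3)
2. 2432.432ms @ 3 + 2432.432ms (3)
3. 4864.865ms @ 6 + 1621.622ms (2)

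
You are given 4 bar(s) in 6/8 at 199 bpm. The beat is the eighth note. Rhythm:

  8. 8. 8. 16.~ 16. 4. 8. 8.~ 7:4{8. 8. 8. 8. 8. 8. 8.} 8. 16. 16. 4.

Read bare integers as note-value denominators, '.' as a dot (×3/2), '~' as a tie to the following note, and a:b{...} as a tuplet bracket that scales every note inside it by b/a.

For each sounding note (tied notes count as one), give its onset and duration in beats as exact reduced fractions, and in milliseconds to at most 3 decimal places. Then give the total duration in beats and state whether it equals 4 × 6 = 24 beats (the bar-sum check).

1) 0.0ms=0b +452.261ms=3/2b
2) 452.261ms=3/2b +452.261ms=3/2b
3) 904.523ms=3b +452.261ms=3/2b
4) 1356.784ms=9/2b +452.261ms=3/2b
5) 1809.045ms=6b +904.523ms=3b
6) 2713.568ms=9b +452.261ms=3/2b
7) 3165.829ms=21/2b +710.696ms=33/14b
8) 3876.525ms=90/7b +258.435ms=6/7b
9) 4134.961ms=96/7b +258.435ms=6/7b
10) 4393.396ms=102/7b +258.435ms=6/7b
11) 4651.831ms=108/7b +258.435ms=6/7b
12) 4910.266ms=114/7b +258.435ms=6/7b
13) 5168.701ms=120/7b +258.435ms=6/7b
14) 5427.136ms=18b +452.261ms=3/2b
15) 5879.397ms=39/2b +226.131ms=3/4b
16) 6105.528ms=81/4b +226.131ms=3/4b
17) 6331.658ms=21b +904.523ms=3b
Σ=24b of 24 (199bpm 6/8) — PASS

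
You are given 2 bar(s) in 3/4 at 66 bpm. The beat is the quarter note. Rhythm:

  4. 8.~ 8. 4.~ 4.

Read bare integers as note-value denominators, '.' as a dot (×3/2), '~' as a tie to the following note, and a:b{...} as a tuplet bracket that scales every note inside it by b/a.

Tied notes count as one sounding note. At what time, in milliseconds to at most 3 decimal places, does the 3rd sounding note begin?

note 3 onset = 3b = 2727.273ms

1. 0.0ms @ 0 + 1363.636ms (3/2)
2. 1363.636ms @ 3/2 + 1363.636ms (3/2)
3. 2727.273ms @ 3 + 2727.273ms (3)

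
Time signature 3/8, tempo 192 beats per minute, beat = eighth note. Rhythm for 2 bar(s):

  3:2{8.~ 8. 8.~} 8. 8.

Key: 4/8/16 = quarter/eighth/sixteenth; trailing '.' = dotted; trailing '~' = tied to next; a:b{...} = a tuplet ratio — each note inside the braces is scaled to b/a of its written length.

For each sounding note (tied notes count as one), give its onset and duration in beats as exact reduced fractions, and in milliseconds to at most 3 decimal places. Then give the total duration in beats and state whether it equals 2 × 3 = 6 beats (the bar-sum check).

1) 0.0ms=0b +625.0ms=2b
2) 625.0ms=2b +781.25ms=5/2b
3) 1406.25ms=9/2b +468.75ms=3/2b
Σ=6b of 6 (192bpm 3/8) — PASS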